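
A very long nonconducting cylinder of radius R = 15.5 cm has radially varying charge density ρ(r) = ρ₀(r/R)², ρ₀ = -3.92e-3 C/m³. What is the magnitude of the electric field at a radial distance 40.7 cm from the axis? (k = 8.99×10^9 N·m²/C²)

|E| ≈ 6.54e6 N/C

By cylindrical symmetry E is radial; use a coaxial Gaussian cylinder of radius 40.7 cm and length L (r > R, full charge per length enclosed).
λ_enc = 2π ∫₀^R ρ₀(r'/R)^2 r' dr' = 2πρ₀R²/4 = -1.479e-4 C/m.
Applying ∮E·dA = Q_enc/ε₀ with the end caps contributing no flux:
E = 2k|λ_enc|/r = 2(8.99×10^9)(1.479e-4)/(0.407) = 6.54×10^6 N/C.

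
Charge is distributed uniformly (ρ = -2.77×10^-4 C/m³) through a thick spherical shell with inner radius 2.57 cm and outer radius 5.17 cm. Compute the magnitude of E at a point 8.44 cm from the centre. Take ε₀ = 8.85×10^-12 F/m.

Take a concentric spherical Gaussian surface of radius r = 8.44 cm (r > 5.17 cm, enclosing the whole shell).
Q_enc = ρ·(4π/3)(b³ − a³) = (-2.77×10^-4)·(4π/3)·((0.0517)³ − (0.0257)³) = -1.406×10^-7 C.
Applying ∮E·dA = Q_enc/ε₀ with Φ = E(4πr²):
E = |Q_enc|/(4πε₀r²) = (1.406×10^-7)/(4π·8.85×10^-12·(0.0844)²) = 1.78×10^5 N/C.

|E| = 1.78×10^5 N/C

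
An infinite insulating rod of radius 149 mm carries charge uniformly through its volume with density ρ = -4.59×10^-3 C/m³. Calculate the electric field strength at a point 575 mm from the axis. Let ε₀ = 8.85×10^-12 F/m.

Take a coaxial cylindrical Gaussian surface of radius r = 575 mm and length L (r > 149 mm, full cross-section enclosed).
λ_enc = ρ·πR² = (-4.59×10^-3)π(0.149)² = -3.201×10^-4 C/m.
Applying ∮E·dA = Q_enc/ε₀ with the end caps contributing no flux:
E = |λ_enc|/(2πε₀r) = (3.201×10^-4)/(2π·8.85×10^-12·0.575) = 1.00e7 N/C.

|E| = 1.00e7 N/C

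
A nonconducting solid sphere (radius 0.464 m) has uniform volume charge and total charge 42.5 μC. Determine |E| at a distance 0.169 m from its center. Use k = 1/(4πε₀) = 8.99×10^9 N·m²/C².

Symmetry ⇒ E = E(r) r̂. Gaussian sphere of radius r = 0.169 m (r < R).
Only the charge within r is enclosed: Q_enc = Q·(r/R)³ = (42.5 μC)·(0.169 m/0.464 m)³ = 2.054e-6 C.
Gauss's law: E·4πr² = Q_enc/ε₀.
E = k|Q_enc|/r² = (8.99×10^9)(2.054×10^-6)/(0.169)² = 6.46×10^5 N/C.

|E| ≈ 6.46×10^5 N/C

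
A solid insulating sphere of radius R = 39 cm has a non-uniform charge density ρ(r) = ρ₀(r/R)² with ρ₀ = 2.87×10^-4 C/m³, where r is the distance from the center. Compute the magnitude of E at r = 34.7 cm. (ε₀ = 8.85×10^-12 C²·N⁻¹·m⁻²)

E ≈ 1.78e6 N/C

Take a concentric spherical Gaussian surface of radius r = 34.7 cm (r < R).
Q_enc = ∫₀^r ρ(r')·4πr'² dr' = (4πρ₀/R²) ∫₀^r r'^4 dr' = 4πρ₀ r^5/(5·R²) = 2.386e-5 C.
Applying ∮E·dA = Q_enc/ε₀ with Φ = E(4πr²):
E = |Q_enc|/(4πε₀r²) = (2.386×10^-5)/(4π·8.85×10^-12·(0.347)²) = 1.78×10^6 N/C.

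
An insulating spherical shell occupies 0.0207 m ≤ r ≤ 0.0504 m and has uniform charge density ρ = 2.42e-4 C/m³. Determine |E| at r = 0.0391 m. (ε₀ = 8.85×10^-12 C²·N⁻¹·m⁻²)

Take a concentric spherical Gaussian surface of radius r = 0.0391 m (within the shell material, 0.0207 m < r < 0.0504 m).
Only the shell between 0.0207 m and r is enclosed: Q_enc = ρ·(4π/3)(r³ − a³) = (2.42×10^-4)·(4π/3)·((0.0391)³ − (0.0207)³) = 5.16e-8 C.
Applying ∮E·dA = Q_enc/ε₀ with Φ = E(4πr²):
E = |Q_enc|/(4πε₀r²) = (5.16×10^-8)/(4π·8.85×10^-12·(0.0391)²) = 3.04×10^5 N/C.

E ≈ 3.04×10^5 V/m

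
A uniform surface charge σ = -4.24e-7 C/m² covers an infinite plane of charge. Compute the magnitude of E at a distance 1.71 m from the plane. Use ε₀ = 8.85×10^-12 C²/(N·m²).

The symmetry is planar: E is normal to the sheet and the same magnitude on both sides. Take a pillbox straddling the sheet with end-cap area A.
Flux Φ = 2EA and Q_enc = σA, so 2EA = σA/ε₀ ⇒ E = |σ|/(2ε₀), independent of distance.
E = |σ|/(2ε₀) = (4.24×10^-7)/(2·8.85×10^-12) = 2.40e4 N/C.

2.40×10^4 N/C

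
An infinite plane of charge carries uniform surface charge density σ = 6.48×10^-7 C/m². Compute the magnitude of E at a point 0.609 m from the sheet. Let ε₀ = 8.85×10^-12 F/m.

|E| = 3.66e4 V/m

By planar symmetry E is perpendicular to the sheet and uniform; use a Gaussian pillbox with flat faces of area A on each side of the sheet.
Flux Φ = 2EA and Q_enc = σA, so 2EA = σA/ε₀ ⇒ E = |σ|/(2ε₀), independent of distance.
E = |σ|/(2ε₀) = (6.48×10^-7)/(2·8.85×10^-12) = 3.66e4 N/C.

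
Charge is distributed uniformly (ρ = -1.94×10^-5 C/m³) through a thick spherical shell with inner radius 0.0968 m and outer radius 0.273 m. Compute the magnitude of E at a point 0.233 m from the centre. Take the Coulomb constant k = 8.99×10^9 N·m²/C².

E ≈ 1.58×10^5 V/m

By spherical symmetry E is radial; choose a Gaussian sphere of radius r = 0.233 m (within the shell material, 0.0968 m < r < 0.273 m).
Only the shell between 0.0968 m and r is enclosed: Q_enc = ρ·(4π/3)(r³ − a³) = (-1.94e-5)·(4π/3)·((0.233)³ − (0.0968)³) = -9.542e-7 C.
Applying ∮E·dA = Q_enc/ε₀ with Φ = E(4πr²):
E = k|Q_enc|/r² = (8.99×10^9)(9.542e-7)/(0.233)² = 1.58×10^5 N/C.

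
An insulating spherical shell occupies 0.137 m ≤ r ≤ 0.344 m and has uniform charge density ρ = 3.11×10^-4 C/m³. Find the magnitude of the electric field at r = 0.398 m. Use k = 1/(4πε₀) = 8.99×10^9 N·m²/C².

Symmetry ⇒ E = E(r) r̂. Gaussian sphere of radius r = 0.398 m (r > 0.344 m, enclosing the whole shell).
Q_enc = ρ·(4π/3)(b³ − a³) = (3.11×10^-4)·(4π/3)·((0.344)³ − (0.137)³) = 4.968×10^-5 C.
Since E is radial and uniform over the Gaussian sphere, Φ = E·4πr² = Q_enc/ε₀.
E = k|Q_enc|/r² = (8.99×10^9)(4.968×10^-5)/(0.398)² = 2.82e6 N/C.

2.82×10^6 N/C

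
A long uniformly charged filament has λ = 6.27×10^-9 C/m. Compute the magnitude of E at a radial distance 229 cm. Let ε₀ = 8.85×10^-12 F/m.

49.2 V/m

By cylindrical symmetry E is radial; use a coaxial Gaussian cylinder of radius 229 cm and length L.
Q_enc = λL, so λ_enc = 6.27×10^-9 C/m.
Gauss's law: E·2πrL = λ_enc L/ε₀.
E = |λ_enc|/(2πε₀r) = (6.27×10^-9)/(2π·8.85×10^-12·2.29) = 49.2 N/C.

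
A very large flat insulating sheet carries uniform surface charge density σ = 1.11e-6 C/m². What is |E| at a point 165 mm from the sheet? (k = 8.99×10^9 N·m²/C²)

By planar symmetry E is perpendicular to the sheet and uniform; use a Gaussian pillbox with flat faces of area A on each side of the sheet.
Flux Φ = 2EA and Q_enc = σA, so 2EA = σA/ε₀ ⇒ E = |σ|/(2ε₀), independent of distance.
E = 2πk|σ| = 2π(8.99×10^9)(1.11×10^-6) = 6.27e4 N/C.

6.27×10^4 N/C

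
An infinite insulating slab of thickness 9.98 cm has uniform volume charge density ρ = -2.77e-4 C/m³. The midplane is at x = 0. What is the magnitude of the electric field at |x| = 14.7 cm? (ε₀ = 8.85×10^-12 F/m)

The point |x| = 14.7 cm lies outside the slab (half-thickness 0.0499 m). A symmetric pillbox spanning the full slab encloses Q_enc = ρ·d·A.
Flux = 2EA ⇒ E = |ρ|d/(2ε₀), independent of distance outside.
E = (2.77×10^-4)(0.0998)/(2·8.85×10^-12) = 1.56×10^6 N/C.

1.56e6 V/m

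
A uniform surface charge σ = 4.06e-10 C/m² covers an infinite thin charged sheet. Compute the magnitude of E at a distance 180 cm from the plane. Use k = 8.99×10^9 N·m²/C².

Choose a cylindrical pillbox piercing the sheet, end faces (area A) parallel to it.
Only the two end caps contribute flux: Φ = 2EA. With Q_enc = σA, Gauss's law gives E = |σ|/(2ε₀).
E = 2πk|σ| = 2π(8.99×10^9)(4.06e-10) = 22.9 N/C.

22.9 V/m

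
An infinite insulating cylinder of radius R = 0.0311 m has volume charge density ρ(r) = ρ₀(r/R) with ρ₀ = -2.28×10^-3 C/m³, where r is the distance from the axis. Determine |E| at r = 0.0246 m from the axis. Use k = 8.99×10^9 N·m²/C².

Coaxial Gaussian cylinder, radius r = 0.0246 m, length L (r < R).
Integrating ρ over the cross-section to radius r: λ_enc = (2πρ₀/R) ∫₀^r r'^2 dr' = 2πρ₀ r^3/(3·R) = -2.286×10^-6 C/m.
By Gauss's law (flux through the curved wall only), E·2πrL = λ_enc L/ε₀.
E = 2k|λ_enc|/r = 2(8.99×10^9)(2.286×10^-6)/(0.0246) = 1.67×10^6 N/C.

|E| = 1.67×10^6 N/C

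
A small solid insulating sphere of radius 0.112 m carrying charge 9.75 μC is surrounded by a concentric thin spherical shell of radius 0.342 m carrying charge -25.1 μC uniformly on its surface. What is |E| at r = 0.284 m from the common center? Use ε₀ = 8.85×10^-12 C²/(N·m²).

|E| = 1.09×10^6 V/m

Use a concentric Gaussian sphere at r = 0.284 m (between the bodies, 0.112 m < r < 0.342 m).
Only the inner charge is enclosed; the outer shell contributes nothing inside itself. Q_enc = 9.75 μC = 9.75×10^-6 C.
By Gauss's law, ∮E·dA = E·4πr² = Q_enc/ε₀.
E = |Q_enc|/(4πε₀r²) = (9.75×10^-6)/(4π·8.85×10^-12·(0.284)²) = 1.09×10^6 N/C.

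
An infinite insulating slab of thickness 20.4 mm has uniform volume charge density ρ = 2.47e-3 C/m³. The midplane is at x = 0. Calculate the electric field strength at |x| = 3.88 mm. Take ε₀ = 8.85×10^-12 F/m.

E ≈ 1.08×10^6 N/C

By symmetry E is perpendicular to the slab. A Gaussian pillbox from −3.88 mm to +3.88 mm (face area A) lies entirely within the slab.
Q_enc = ρ·(2x)·A and flux = 2EA, so 2EA = 2ρxA/ε₀ ⇒ E = |ρ|x/ε₀.
E = (2.47e-3)(0.00388)/(8.85×10^-12) = 1.08×10^6 N/C.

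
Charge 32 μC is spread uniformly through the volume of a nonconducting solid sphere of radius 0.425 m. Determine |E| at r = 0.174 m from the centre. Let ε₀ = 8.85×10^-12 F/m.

By spherical symmetry E is radial; choose a Gaussian sphere of radius r = 0.174 m (r < R).
Only the charge within r is enclosed: Q_enc = Q·(r/R)³ = (32 μC)·(0.174 m/0.425 m)³ = 2.196×10^-6 C.
Since E is radial and uniform over the Gaussian sphere, Φ = E·4πr² = Q_enc/ε₀.
E = |Q_enc|/(4πε₀r²) = (2.196×10^-6)/(4π·8.85×10^-12·(0.174)²) = 6.52×10^5 N/C.

E = 6.52×10^5 N/C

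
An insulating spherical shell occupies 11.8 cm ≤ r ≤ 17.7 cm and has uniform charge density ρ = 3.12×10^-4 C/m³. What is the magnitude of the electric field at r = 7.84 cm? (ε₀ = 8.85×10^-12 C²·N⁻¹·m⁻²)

Take a concentric spherical Gaussian surface of radius r = 7.84 cm (r < 11.8 cm, inside the empty cavity).
Q_enc = 0 (all charge lies at larger r); Gauss's law gives E = 0.

E = 0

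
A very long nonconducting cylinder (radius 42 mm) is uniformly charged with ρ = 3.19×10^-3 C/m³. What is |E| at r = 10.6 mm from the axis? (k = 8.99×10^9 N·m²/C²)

By cylindrical symmetry E is radial; use a coaxial Gaussian cylinder of radius 10.6 mm and length L (r < R).
Charge inside radius r per length L is ρ·πr²·L, so λ_enc = ρπr² = 1.126e-6 C/m.
By Gauss's law (flux through the curved wall only), E·2πrL = λ_enc L/ε₀.
E = 2k|λ_enc|/r = 2(8.99×10^9)(1.126×10^-6)/(0.0106) = 1.91×10^6 N/C.

|E| ≈ 1.91×10^6 N/C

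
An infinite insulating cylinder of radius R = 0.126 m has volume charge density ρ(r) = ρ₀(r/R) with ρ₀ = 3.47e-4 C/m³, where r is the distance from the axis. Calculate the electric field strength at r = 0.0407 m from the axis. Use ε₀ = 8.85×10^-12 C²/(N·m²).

|E| = 1.72×10^5 N/C

Take a coaxial cylindrical Gaussian surface of radius r = 0.0407 m and length L (r < R).
λ_enc = ∫₀^r ρ(r')·2πr' dr' = (2πρ₀/R)·r^3/3 = 3.889×10^-7 C/m.
Gauss's law: E·2πrL = λ_enc L/ε₀.
E = |λ_enc|/(2πε₀r) = (3.889e-7)/(2π·8.85×10^-12·0.0407) = 1.72×10^5 N/C.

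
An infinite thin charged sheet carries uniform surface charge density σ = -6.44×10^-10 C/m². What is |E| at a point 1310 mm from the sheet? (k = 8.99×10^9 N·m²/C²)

E = 36.4 N/C

By planar symmetry E is perpendicular to the sheet and uniform; use a Gaussian pillbox with flat faces of area A on each side of the sheet.
Only the two end caps contribute flux: Φ = 2EA. With Q_enc = σA, Gauss's law gives E = |σ|/(2ε₀).
E = 2πk|σ| = 2π(8.99×10^9)(6.44e-10) = 36.4 N/C.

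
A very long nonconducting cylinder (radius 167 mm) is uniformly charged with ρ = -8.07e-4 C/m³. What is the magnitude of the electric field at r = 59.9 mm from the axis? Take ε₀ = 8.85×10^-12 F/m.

E ≈ 2.73×10^6 N/C

Coaxial Gaussian cylinder, radius r = 59.9 mm, length L (r < R).
Enclosed charge per unit length: λ_enc = ρ·πr² = (-8.07e-4)π(0.0599)² = -9.097×10^-6 C/m.
Applying ∮E·dA = Q_enc/ε₀ with the end caps contributing no flux:
E = |λ_enc|/(2πε₀r) = (9.097×10^-6)/(2π·8.85×10^-12·0.0599) = 2.73e6 N/C.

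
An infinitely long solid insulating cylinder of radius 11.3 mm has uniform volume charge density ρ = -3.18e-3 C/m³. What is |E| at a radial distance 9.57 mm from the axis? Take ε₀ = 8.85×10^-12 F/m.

Take a coaxial cylindrical Gaussian surface of radius r = 9.57 mm and length L (r < R).
Charge inside radius r per length L is ρ·πr²·L, so λ_enc = ρπr² = -9.15e-7 C/m.
Gauss's law: E·2πrL = λ_enc L/ε₀.
E = |λ_enc|/(2πε₀r) = (9.15×10^-7)/(2π·8.85×10^-12·0.00957) = 1.72×10^6 N/C.

|E| ≈ 1.72×10^6 V/m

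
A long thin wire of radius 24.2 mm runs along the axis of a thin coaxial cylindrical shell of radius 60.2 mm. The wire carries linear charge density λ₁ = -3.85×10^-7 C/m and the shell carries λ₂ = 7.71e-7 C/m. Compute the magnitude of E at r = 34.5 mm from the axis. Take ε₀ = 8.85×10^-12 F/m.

2.01×10^5 V/m

Coaxial Gaussian cylinder, radius r = 34.5 mm, length L (between the conductors, 24.2 mm < r < 60.2 mm).
Only the inner wire is enclosed; the outer shell contributes nothing inside itself. λ_enc = λ₁ = -3.85×10^-7 C/m.
By Gauss's law (flux through the curved wall only), E·2πrL = λ_enc L/ε₀.
E = |λ_enc|/(2πε₀r) = (3.85×10^-7)/(2π·8.85×10^-12·0.0345) = 2.01e5 N/C.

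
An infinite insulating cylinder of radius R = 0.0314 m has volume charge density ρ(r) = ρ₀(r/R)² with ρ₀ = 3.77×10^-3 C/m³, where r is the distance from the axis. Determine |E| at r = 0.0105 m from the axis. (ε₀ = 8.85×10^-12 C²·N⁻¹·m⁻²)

E ≈ 1.25×10^5 N/C

Take a coaxial cylindrical Gaussian surface of radius r = 0.0105 m and length L (r < R).
λ_enc = ∫₀^r ρ(r')·2πr' dr' = (2πρ₀/R²)·r^4/4 = 7.301×10^-8 C/m.
By Gauss's law (flux through the curved wall only), E·2πrL = λ_enc L/ε₀.
E = |λ_enc|/(2πε₀r) = (7.301e-8)/(2π·8.85×10^-12·0.0105) = 1.25×10^5 N/C.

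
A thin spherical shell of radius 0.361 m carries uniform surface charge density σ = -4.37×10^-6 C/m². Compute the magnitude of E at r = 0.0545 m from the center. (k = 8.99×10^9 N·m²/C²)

|E| = 0 V/m

Use a concentric Gaussian sphere at r = 0.0545 m (inside the shell, r < 0.361 m).
No charge lies within this surface, so Q_enc = 0 and Gauss's law gives E·4πr² = 0 ⇒ E = 0.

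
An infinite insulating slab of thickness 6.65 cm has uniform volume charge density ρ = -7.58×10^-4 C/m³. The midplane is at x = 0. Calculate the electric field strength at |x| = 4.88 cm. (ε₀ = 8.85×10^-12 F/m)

2.85e6 N/C

The point |x| = 4.88 cm lies outside the slab (half-thickness 0.03325 m). A symmetric pillbox spanning the full slab encloses Q_enc = ρ·d·A.
Flux = 2EA ⇒ E = |ρ|d/(2ε₀), independent of distance outside.
E = (7.58×10^-4)(0.0665)/(2·8.85×10^-12) = 2.85e6 N/C.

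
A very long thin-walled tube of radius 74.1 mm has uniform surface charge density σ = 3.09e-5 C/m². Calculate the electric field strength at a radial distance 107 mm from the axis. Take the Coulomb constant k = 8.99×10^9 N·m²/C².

E ≈ 2.42×10^6 N/C

Coaxial Gaussian cylinder, radius r = 107 mm, length L (r > 74.1 mm).
The whole shell is enclosed: λ_enc = σ·2πR = (3.09e-5)·2π·(0.0741) = 1.439×10^-5 C/m.
Since E is radial and uniform over the curved surface, Φ = E·2πrL = Q_enc/ε₀ = λ_enc L/ε₀.
E = 2k|λ_enc|/r = 2(8.99×10^9)(1.439×10^-5)/(0.107) = 2.42×10^6 N/C.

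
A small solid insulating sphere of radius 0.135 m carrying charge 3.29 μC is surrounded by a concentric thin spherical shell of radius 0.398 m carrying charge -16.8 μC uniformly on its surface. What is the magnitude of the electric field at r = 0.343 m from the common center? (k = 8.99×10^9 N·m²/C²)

By spherical symmetry E is radial; choose a Gaussian sphere of radius r = 0.343 m (between the bodies, 0.135 m < r < 0.398 m).
Only the inner charge is enclosed; the outer shell contributes nothing inside itself. Q_enc = 3.29 μC = 3.29×10^-6 C.
Gauss's law: E·4πr² = Q_enc/ε₀.
E = k|Q_enc|/r² = (8.99×10^9)(3.29×10^-6)/(0.343)² = 2.51×10^5 N/C.

E ≈ 2.51e5 N/C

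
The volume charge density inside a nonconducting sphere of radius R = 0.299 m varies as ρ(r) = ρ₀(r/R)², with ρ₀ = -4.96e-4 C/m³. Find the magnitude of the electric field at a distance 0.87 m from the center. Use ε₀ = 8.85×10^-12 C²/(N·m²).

|E| ≈ 3.96e5 N/C

Use a concentric Gaussian sphere at r = 0.87 m (r > R, all charge enclosed).
Q_enc = 4π ∫₀^R ρ₀(r'/R)^2 r'² dr' = 4πρ₀R³/5 = -3.332e-5 C.
By Gauss's law, ∮E·dA = E·4πr² = Q_enc/ε₀.
E = |Q_enc|/(4πε₀r²) = (3.332e-5)/(4π·8.85×10^-12·(0.87)²) = 3.96e5 N/C.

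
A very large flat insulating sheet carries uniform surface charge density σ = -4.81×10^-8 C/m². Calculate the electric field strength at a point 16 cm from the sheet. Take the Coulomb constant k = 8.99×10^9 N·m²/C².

By planar symmetry E is perpendicular to the sheet and uniform; use a Gaussian pillbox with flat faces of area A on each side of the sheet.
Only the two end caps contribute flux: Φ = 2EA. With Q_enc = σA, Gauss's law gives E = |σ|/(2ε₀).
E = 2πk|σ| = 2π(8.99×10^9)(4.81×10^-8) = 2.72×10^3 N/C.

|E| ≈ 2.72e3 N/C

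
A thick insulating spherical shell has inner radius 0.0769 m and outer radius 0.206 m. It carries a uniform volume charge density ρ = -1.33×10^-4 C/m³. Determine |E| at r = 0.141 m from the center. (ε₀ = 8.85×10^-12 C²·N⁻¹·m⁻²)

5.92×10^5 V/m

Use a concentric Gaussian sphere at r = 0.141 m (within the shell material, 0.0769 m < r < 0.206 m).
Enclosed charge is the volume from a to r: Q_enc = (4π/3)ρ(r³ − a³) = -1.308e-6 C.
By Gauss's law, ∮E·dA = E·4πr² = Q_enc/ε₀.
E = |Q_enc|/(4πε₀r²) = (1.308e-6)/(4π·8.85×10^-12·(0.141)²) = 5.92e5 N/C.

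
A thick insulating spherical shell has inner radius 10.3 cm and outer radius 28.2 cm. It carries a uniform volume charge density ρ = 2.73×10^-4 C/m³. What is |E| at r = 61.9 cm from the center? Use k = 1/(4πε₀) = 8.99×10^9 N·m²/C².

E = 5.72×10^5 N/C

Use a concentric Gaussian sphere at r = 61.9 cm (r > 28.2 cm, enclosing the whole shell).
Q_enc = ρ·(4π/3)(b³ − a³) = (2.73×10^-4)·(4π/3)·((0.282)³ − (0.103)³) = 2.44e-5 C.
Applying ∮E·dA = Q_enc/ε₀ with Φ = E(4πr²):
E = k|Q_enc|/r² = (8.99×10^9)(2.44×10^-5)/(0.619)² = 5.72×10^5 N/C.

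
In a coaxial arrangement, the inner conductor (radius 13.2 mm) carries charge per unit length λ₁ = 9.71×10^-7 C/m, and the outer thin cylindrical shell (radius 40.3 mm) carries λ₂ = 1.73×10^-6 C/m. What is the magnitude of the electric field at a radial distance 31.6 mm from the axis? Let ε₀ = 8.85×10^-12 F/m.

Take a coaxial cylindrical Gaussian surface of radius r = 31.6 mm and length L (between the conductors, 13.2 mm < r < 40.3 mm).
Only the inner wire is enclosed; the outer shell contributes nothing inside itself. λ_enc = λ₁ = 9.71e-7 C/m.
Applying ∮E·dA = Q_enc/ε₀ with the end caps contributing no flux:
E = |λ_enc|/(2πε₀r) = (9.71×10^-7)/(2π·8.85×10^-12·0.0316) = 5.53×10^5 N/C.

|E| = 5.53e5 N/C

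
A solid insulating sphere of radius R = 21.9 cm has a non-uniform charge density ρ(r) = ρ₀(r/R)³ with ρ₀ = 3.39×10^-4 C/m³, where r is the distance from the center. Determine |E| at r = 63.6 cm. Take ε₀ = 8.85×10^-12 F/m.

E = 1.66×10^5 N/C

Symmetry ⇒ E = E(r) r̂. Gaussian sphere of radius r = 63.6 cm (r > R, all charge enclosed).
Q_enc = 4π ∫₀^R ρ₀(r'/R)^3 r'² dr' = 4πρ₀R³/6 = 7.457×10^-6 C.
Gauss's law: E·4πr² = Q_enc/ε₀.
E = |Q_enc|/(4πε₀r²) = (7.457e-6)/(4π·8.85×10^-12·(0.636)²) = 1.66×10^5 N/C.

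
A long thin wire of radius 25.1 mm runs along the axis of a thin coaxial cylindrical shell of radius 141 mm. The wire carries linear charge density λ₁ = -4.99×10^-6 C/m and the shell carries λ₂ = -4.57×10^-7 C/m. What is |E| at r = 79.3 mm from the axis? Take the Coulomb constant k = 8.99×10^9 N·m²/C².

By cylindrical symmetry E is radial; use a coaxial Gaussian cylinder of radius 79.3 mm and length L (between the conductors, 25.1 mm < r < 141 mm).
The shell at 141 mm lies outside the Gaussian surface, so λ_enc = λ₁ = -4.99e-6 C/m.
Since E is radial and uniform over the curved surface, Φ = E·2πrL = Q_enc/ε₀ = λ_enc L/ε₀.
E = 2k|λ_enc|/r = 2(8.99×10^9)(4.99×10^-6)/(0.0793) = 1.13e6 N/C.

1.13×10^6 N/C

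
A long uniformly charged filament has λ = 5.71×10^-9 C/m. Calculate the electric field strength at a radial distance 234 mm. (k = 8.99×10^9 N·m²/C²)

Coaxial Gaussian cylinder, radius r = 234 mm, length L.
Q_enc = λL, so λ_enc = 5.71×10^-9 C/m.
Since E is radial and uniform over the curved surface, Φ = E·2πrL = Q_enc/ε₀ = λ_enc L/ε₀.
E = 2k|λ_enc|/r = 2(8.99×10^9)(5.71×10^-9)/(0.234) = 439 N/C.

|E| = 439 N/C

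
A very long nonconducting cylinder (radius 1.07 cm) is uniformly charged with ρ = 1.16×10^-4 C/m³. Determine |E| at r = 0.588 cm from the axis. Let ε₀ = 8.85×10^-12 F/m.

3.85×10^4 N/C

By cylindrical symmetry E is radial; use a coaxial Gaussian cylinder of radius 0.588 cm and length L (r < R).
Charge inside radius r per length L is ρ·πr²·L, so λ_enc = ρπr² = 1.26×10^-8 C/m.
Gauss's law: E·2πrL = λ_enc L/ε₀.
E = |λ_enc|/(2πε₀r) = (1.26×10^-8)/(2π·8.85×10^-12·0.00588) = 3.85×10^4 N/C.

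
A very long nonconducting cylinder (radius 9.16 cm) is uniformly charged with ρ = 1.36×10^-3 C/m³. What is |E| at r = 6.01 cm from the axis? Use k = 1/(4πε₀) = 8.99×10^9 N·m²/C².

Choose a coaxial cylinder of radius r = 6.01 cm (arbitrary length L) as the Gaussian surface (r < R).
Enclosed charge per unit length: λ_enc = ρ·πr² = (1.36×10^-3)π(0.0601)² = 1.543×10^-5 C/m.
Since E is radial and uniform over the curved surface, Φ = E·2πrL = Q_enc/ε₀ = λ_enc L/ε₀.
E = 2k|λ_enc|/r = 2(8.99×10^9)(1.543×10^-5)/(0.0601) = 4.62×10^6 N/C.

E ≈ 4.62×10^6 V/m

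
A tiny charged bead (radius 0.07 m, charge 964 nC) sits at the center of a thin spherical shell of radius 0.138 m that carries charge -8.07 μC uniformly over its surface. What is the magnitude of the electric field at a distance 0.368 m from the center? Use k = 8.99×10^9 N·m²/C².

|E| ≈ 4.72e5 V/m

By spherical symmetry E is radial; choose a Gaussian sphere of radius r = 0.368 m (r > 0.138 m, enclosing both).
Q_enc = (964 nC) + (-8.07 μC) = -7.106e-6 C.
Gauss's law: E·4πr² = Q_enc/ε₀.
E = k|Q_enc|/r² = (8.99×10^9)(7.106×10^-6)/(0.368)² = 4.72×10^5 N/C.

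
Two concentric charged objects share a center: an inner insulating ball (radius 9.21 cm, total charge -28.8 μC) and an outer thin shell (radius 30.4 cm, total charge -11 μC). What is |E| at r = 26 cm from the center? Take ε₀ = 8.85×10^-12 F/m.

E ≈ 3.83e6 N/C

Symmetry ⇒ E = E(r) r̂. Gaussian sphere of radius r = 26 cm (between the bodies, 9.21 cm < r < 30.4 cm).
Only the inner charge is enclosed; the outer shell contributes nothing inside itself. Q_enc = -28.8 μC = -2.88e-5 C.
Gauss's law: E·4πr² = Q_enc/ε₀.
E = |Q_enc|/(4πε₀r²) = (2.88×10^-5)/(4π·8.85×10^-12·(0.26)²) = 3.83e6 N/C.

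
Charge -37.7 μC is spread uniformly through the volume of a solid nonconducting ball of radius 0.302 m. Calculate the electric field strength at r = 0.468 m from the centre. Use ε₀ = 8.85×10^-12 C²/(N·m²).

By spherical symmetry E is radial; choose a Gaussian sphere of radius r = 0.468 m (r > R, so the entire charge is enclosed).
Q_enc = -37.7 μC = -3.77×10^-5 C.
Gauss's law: E·4πr² = Q_enc/ε₀.
E = |Q_enc|/(4πε₀r²) = (3.77e-5)/(4π·8.85×10^-12·(0.468)²) = 1.55×10^6 N/C.

1.55×10^6 N/C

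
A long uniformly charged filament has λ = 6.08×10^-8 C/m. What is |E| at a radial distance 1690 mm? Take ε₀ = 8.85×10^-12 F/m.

|E| ≈ 647 V/m

Choose a coaxial cylinder of radius r = 1690 mm (arbitrary length L) as the Gaussian surface.
Q_enc = λL, so λ_enc = 6.08×10^-8 C/m.
Gauss's law: E·2πrL = λ_enc L/ε₀.
E = |λ_enc|/(2πε₀r) = (6.08×10^-8)/(2π·8.85×10^-12·1.69) = 647 N/C.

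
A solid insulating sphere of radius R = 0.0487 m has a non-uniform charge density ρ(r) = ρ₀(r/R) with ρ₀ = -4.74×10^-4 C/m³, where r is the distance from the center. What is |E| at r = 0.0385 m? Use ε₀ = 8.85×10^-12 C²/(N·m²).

By spherical symmetry E is radial; choose a Gaussian sphere of radius r = 0.0385 m (r < R).
Integrate the density: Q_enc = 4π ∫₀^r ρ₀(r'/R)^1 r'² dr' = 4πρ₀ r^4/(4·R) = -6.718e-8 C.
By Gauss's law, ∮E·dA = E·4πr² = Q_enc/ε₀.
E = |Q_enc|/(4πε₀r²) = (6.718×10^-8)/(4π·8.85×10^-12·(0.0385)²) = 4.08×10^5 N/C.

E ≈ 4.08×10^5 V/m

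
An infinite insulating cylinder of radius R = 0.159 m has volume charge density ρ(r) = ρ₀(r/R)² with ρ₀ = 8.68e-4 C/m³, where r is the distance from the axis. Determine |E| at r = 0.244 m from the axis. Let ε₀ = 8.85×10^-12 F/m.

|E| ≈ 2.54×10^6 V/m

Choose a coaxial cylinder of radius r = 0.244 m (arbitrary length L) as the Gaussian surface (r > R, full charge per length enclosed).
λ_enc = 2π ∫₀^R ρ₀(r'/R)^2 r' dr' = 2πρ₀R²/4 = 3.447×10^-5 C/m.
Since E is radial and uniform over the curved surface, Φ = E·2πrL = Q_enc/ε₀ = λ_enc L/ε₀.
E = |λ_enc|/(2πε₀r) = (3.447e-5)/(2π·8.85×10^-12·0.244) = 2.54e6 N/C.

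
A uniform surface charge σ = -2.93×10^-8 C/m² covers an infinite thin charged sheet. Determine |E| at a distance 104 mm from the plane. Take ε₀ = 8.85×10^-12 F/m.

Choose a cylindrical pillbox piercing the sheet, end faces (area A) parallel to it.
Only the two end caps contribute flux: Φ = 2EA. With Q_enc = σA, Gauss's law gives E = |σ|/(2ε₀).
E = |σ|/(2ε₀) = (2.93e-8)/(2·8.85×10^-12) = 1.66e3 N/C.

|E| = 1.66×10^3 N/C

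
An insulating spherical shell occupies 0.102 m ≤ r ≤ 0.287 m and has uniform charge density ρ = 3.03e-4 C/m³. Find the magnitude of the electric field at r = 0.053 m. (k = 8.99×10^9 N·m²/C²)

Symmetry ⇒ E = E(r) r̂. Gaussian sphere of radius r = 0.053 m (r < 0.102 m, inside the empty cavity).
No charge is enclosed, so by Gauss's law E·4πr² = 0 ⇒ E = 0.

E = 0 (no enclosed charge)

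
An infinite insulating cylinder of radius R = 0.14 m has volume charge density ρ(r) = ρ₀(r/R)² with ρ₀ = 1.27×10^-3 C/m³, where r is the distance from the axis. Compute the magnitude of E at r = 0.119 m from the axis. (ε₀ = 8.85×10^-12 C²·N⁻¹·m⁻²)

|E| = 3.08×10^6 N/C

By cylindrical symmetry E is radial; use a coaxial Gaussian cylinder of radius 0.119 m and length L (r < R).
Integrating ρ over the cross-section to radius r: λ_enc = (2πρ₀/R²) ∫₀^r r'^3 dr' = 2πρ₀ r^4/(4·R²) = 2.041e-5 C/m.
Gauss's law: E·2πrL = λ_enc L/ε₀.
E = |λ_enc|/(2πε₀r) = (2.041e-5)/(2π·8.85×10^-12·0.119) = 3.08×10^6 N/C.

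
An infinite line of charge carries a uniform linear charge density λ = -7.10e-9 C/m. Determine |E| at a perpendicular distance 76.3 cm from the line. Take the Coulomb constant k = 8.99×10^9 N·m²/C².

Choose a coaxial cylinder of radius r = 76.3 cm (arbitrary length L) as the Gaussian surface.
Q_enc = λL, so λ_enc = -7.10×10^-9 C/m.
Since E is radial and uniform over the curved surface, Φ = E·2πrL = Q_enc/ε₀ = λ_enc L/ε₀.
E = 2k|λ_enc|/r = 2(8.99×10^9)(7.10×10^-9)/(0.763) = 167 N/C.

167 V/m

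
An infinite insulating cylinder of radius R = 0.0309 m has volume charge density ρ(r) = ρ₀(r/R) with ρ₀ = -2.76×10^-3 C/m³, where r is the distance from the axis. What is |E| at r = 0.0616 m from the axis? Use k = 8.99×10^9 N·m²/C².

1.61×10^6 N/C

Take a coaxial cylindrical Gaussian surface of radius r = 0.0616 m and length L (r > R, full charge per length enclosed).
λ_enc = 2π ∫₀^R ρ₀(r'/R)^1 r' dr' = 2πρ₀R²/3 = -5.519×10^-6 C/m.
Since E is radial and uniform over the curved surface, Φ = E·2πrL = Q_enc/ε₀ = λ_enc L/ε₀.
E = 2k|λ_enc|/r = 2(8.99×10^9)(5.519×10^-6)/(0.0616) = 1.61e6 N/C.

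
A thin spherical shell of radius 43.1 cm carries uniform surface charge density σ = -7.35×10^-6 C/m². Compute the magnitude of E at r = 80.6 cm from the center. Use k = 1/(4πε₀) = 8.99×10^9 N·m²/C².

|E| = 2.37e5 N/C

Take a concentric spherical Gaussian surface of radius r = 80.6 cm (r > 43.1 cm).
The entire shell is enclosed: Q_enc = σ·4πR² = (-7.35e-6)·4π·(0.431)² = -1.716e-5 C.
Since E is radial and uniform over the Gaussian sphere, Φ = E·4πr² = Q_enc/ε₀.
E = k|Q_enc|/r² = (8.99×10^9)(1.716×10^-5)/(0.806)² = 2.37×10^5 N/C.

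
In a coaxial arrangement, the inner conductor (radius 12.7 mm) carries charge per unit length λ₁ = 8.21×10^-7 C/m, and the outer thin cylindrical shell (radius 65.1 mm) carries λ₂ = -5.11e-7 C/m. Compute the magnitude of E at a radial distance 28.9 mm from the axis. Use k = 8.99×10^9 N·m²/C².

E = 5.11e5 V/m

Choose a coaxial cylinder of radius r = 28.9 mm (arbitrary length L) as the Gaussian surface (between the conductors, 12.7 mm < r < 65.1 mm).
The shell at 65.1 mm lies outside the Gaussian surface, so λ_enc = λ₁ = 8.21×10^-7 C/m.
By Gauss's law (flux through the curved wall only), E·2πrL = λ_enc L/ε₀.
E = 2k|λ_enc|/r = 2(8.99×10^9)(8.21e-7)/(0.0289) = 5.11e5 N/C.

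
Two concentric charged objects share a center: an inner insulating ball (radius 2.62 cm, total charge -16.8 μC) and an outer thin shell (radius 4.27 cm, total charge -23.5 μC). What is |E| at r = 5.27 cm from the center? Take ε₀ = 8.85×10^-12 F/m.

E = 1.30×10^8 N/C

By spherical symmetry E is radial; choose a Gaussian sphere of radius r = 5.27 cm (r > 4.27 cm, enclosing both).
Q_enc = (-16.8 μC) + (-23.5 μC) = -4.03e-5 C.
Gauss's law: E·4πr² = Q_enc/ε₀.
E = |Q_enc|/(4πε₀r²) = (4.03e-5)/(4π·8.85×10^-12·(0.0527)²) = 1.30×10^8 N/C.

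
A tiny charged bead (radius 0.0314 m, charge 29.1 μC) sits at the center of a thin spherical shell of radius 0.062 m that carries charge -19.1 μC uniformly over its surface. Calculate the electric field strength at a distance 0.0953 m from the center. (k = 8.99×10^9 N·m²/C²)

By spherical symmetry E is radial; choose a Gaussian sphere of radius r = 0.0953 m (r > 0.062 m, enclosing both).
Q_enc = (29.1 μC) + (-19.1 μC) = 1.00×10^-5 C.
By Gauss's law, ∮E·dA = E·4πr² = Q_enc/ε₀.
E = k|Q_enc|/r² = (8.99×10^9)(1.00×10^-5)/(0.0953)² = 9.90×10^6 N/C.

|E| = 9.90×10^6 N/C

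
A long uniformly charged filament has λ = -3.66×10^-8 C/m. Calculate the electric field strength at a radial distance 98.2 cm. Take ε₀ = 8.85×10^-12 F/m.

E ≈ 670 N/C

Choose a coaxial cylinder of radius r = 98.2 cm (arbitrary length L) as the Gaussian surface.
Q_enc = λL, so λ_enc = -3.66×10^-8 C/m.
Applying ∮E·dA = Q_enc/ε₀ with the end caps contributing no flux:
E = |λ_enc|/(2πε₀r) = (3.66×10^-8)/(2π·8.85×10^-12·0.982) = 670 N/C.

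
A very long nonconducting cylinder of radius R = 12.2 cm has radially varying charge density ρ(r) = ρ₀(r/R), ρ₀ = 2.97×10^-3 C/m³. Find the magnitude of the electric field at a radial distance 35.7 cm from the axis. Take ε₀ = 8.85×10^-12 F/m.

Coaxial Gaussian cylinder, radius r = 35.7 cm, length L (r > R, full charge per length enclosed).
λ_enc = 2π ∫₀^R ρ₀(r'/R)^1 r' dr' = 2πρ₀R²/3 = 9.258×10^-5 C/m.
Applying ∮E·dA = Q_enc/ε₀ with the end caps contributing no flux:
E = |λ_enc|/(2πε₀r) = (9.258×10^-5)/(2π·8.85×10^-12·0.357) = 4.66×10^6 N/C.

|E| = 4.66×10^6 N/C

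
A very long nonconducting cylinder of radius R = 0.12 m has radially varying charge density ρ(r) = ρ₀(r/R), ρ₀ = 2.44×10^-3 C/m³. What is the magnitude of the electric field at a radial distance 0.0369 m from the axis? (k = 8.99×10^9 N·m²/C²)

1.04×10^6 V/m

By cylindrical symmetry E is radial; use a coaxial Gaussian cylinder of radius 0.0369 m and length L (r < R).
λ_enc = ∫₀^r ρ(r')·2πr' dr' = (2πρ₀/R)·r^3/3 = 2.14×10^-6 C/m.
By Gauss's law (flux through the curved wall only), E·2πrL = λ_enc L/ε₀.
E = 2k|λ_enc|/r = 2(8.99×10^9)(2.14e-6)/(0.0369) = 1.04e6 N/C.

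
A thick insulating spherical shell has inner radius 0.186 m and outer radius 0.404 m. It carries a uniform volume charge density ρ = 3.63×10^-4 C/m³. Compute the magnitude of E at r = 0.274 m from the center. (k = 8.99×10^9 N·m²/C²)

2.57e6 N/C

Symmetry ⇒ E = E(r) r̂. Gaussian sphere of radius r = 0.274 m (within the shell material, 0.186 m < r < 0.404 m).
Enclosed charge is the volume from a to r: Q_enc = (4π/3)ρ(r³ − a³) = 2.149e-5 C.
By Gauss's law, ∮E·dA = E·4πr² = Q_enc/ε₀.
E = k|Q_enc|/r² = (8.99×10^9)(2.149×10^-5)/(0.274)² = 2.57×10^6 N/C.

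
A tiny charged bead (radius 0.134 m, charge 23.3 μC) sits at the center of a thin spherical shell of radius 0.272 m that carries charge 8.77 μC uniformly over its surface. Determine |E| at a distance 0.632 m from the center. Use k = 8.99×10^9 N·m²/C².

Symmetry ⇒ E = E(r) r̂. Gaussian sphere of radius r = 0.632 m (r > 0.272 m, enclosing both).
Q_enc = (23.3 μC) + (8.77 μC) = 3.207×10^-5 C.
Gauss's law: E·4πr² = Q_enc/ε₀.
E = k|Q_enc|/r² = (8.99×10^9)(3.207×10^-5)/(0.632)² = 7.22×10^5 N/C.

|E| = 7.22e5 N/C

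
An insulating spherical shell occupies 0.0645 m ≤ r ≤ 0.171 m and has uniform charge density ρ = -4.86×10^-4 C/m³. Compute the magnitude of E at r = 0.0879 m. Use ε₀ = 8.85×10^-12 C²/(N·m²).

Take a concentric spherical Gaussian surface of radius r = 0.0879 m (within the shell material, 0.0645 m < r < 0.171 m).
Enclosed charge is the volume from a to r: Q_enc = (4π/3)ρ(r³ − a³) = -8.363×10^-7 C.
Applying ∮E·dA = Q_enc/ε₀ with Φ = E(4πr²):
E = |Q_enc|/(4πε₀r²) = (8.363e-7)/(4π·8.85×10^-12·(0.0879)²) = 9.73e5 N/C.

9.73×10^5 N/C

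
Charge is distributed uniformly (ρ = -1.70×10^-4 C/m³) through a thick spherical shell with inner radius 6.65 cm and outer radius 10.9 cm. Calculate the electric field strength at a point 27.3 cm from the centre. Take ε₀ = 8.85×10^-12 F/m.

Symmetry ⇒ E = E(r) r̂. Gaussian sphere of radius r = 27.3 cm (r > 10.9 cm, enclosing the whole shell).
Q_enc = ρ·(4π/3)(b³ − a³) = (-1.70×10^-4)·(4π/3)·((0.109)³ − (0.0665)³) = -7.128×10^-7 C.
Since E is radial and uniform over the Gaussian sphere, Φ = E·4πr² = Q_enc/ε₀.
E = |Q_enc|/(4πε₀r²) = (7.128e-7)/(4π·8.85×10^-12·(0.273)²) = 8.60×10^4 N/C.

|E| ≈ 8.60×10^4 N/C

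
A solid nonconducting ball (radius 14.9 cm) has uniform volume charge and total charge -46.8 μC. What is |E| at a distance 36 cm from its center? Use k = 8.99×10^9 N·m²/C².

Use a concentric Gaussian sphere at r = 36 cm (r > R, so the entire charge is enclosed).
Q_enc = -46.8 μC = -4.68×10^-5 C.
Since E is radial and uniform over the Gaussian sphere, Φ = E·4πr² = Q_enc/ε₀.
E = k|Q_enc|/r² = (8.99×10^9)(4.68×10^-5)/(0.36)² = 3.25×10^6 N/C.

|E| ≈ 3.25×10^6 N/C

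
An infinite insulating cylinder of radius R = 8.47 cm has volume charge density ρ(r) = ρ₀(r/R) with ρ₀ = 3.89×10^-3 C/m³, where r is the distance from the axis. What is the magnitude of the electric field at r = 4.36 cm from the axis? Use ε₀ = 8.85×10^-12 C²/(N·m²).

Coaxial Gaussian cylinder, radius r = 4.36 cm, length L (r < R).
Integrating ρ over the cross-section to radius r: λ_enc = (2πρ₀/R) ∫₀^r r'^2 dr' = 2πρ₀ r^3/(3·R) = 7.972×10^-6 C/m.
Gauss's law: E·2πrL = λ_enc L/ε₀.
E = |λ_enc|/(2πε₀r) = (7.972e-6)/(2π·8.85×10^-12·0.0436) = 3.29×10^6 N/C.

|E| ≈ 3.29e6 V/m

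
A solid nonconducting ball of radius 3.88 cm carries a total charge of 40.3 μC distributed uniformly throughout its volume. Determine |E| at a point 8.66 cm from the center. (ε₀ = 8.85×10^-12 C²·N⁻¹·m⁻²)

4.83×10^7 N/C

Use a concentric Gaussian sphere at r = 8.66 cm (r > R, so the entire charge is enclosed).
Q_enc = 40.3 μC = 4.03×10^-5 C.
Gauss's law: E·4πr² = Q_enc/ε₀.
E = |Q_enc|/(4πε₀r²) = (4.03e-5)/(4π·8.85×10^-12·(0.0866)²) = 4.83e7 N/C.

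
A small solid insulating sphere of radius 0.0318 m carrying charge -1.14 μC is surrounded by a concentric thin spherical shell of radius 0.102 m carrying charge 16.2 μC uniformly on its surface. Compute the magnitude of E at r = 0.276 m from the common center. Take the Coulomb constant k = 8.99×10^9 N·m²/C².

By spherical symmetry E is radial; choose a Gaussian sphere of radius r = 0.276 m (r > 0.102 m, enclosing both).
Q_enc = (-1.14 μC) + (16.2 μC) = 1.506×10^-5 C.
Gauss's law: E·4πr² = Q_enc/ε₀.
E = k|Q_enc|/r² = (8.99×10^9)(1.506×10^-5)/(0.276)² = 1.78e6 N/C.

|E| = 1.78×10^6 N/C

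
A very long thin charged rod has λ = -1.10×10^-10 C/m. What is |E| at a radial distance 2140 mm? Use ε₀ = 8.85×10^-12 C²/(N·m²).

E ≈ 0.924 N/C

Take a coaxial cylindrical Gaussian surface of radius r = 2140 mm and length L.
Q_enc = λL, so λ_enc = -1.10e-10 C/m.
Gauss's law: E·2πrL = λ_enc L/ε₀.
E = |λ_enc|/(2πε₀r) = (1.10×10^-10)/(2π·8.85×10^-12·2.14) = 0.924 N/C.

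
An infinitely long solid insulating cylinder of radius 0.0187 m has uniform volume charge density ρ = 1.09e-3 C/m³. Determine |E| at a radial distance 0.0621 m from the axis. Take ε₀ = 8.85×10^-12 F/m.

E = 3.47×10^5 N/C

Take a coaxial cylindrical Gaussian surface of radius r = 0.0621 m and length L (r > 0.0187 m, full cross-section enclosed).
λ_enc = ρ·πR² = (1.09e-3)π(0.0187)² = 1.197e-6 C/m.
Since E is radial and uniform over the curved surface, Φ = E·2πrL = Q_enc/ε₀ = λ_enc L/ε₀.
E = |λ_enc|/(2πε₀r) = (1.197×10^-6)/(2π·8.85×10^-12·0.0621) = 3.47e5 N/C.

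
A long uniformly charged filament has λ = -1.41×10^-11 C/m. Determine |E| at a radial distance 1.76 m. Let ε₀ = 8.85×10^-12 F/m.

Choose a coaxial cylinder of radius r = 1.76 m (arbitrary length L) as the Gaussian surface.
Q_enc = λL, so λ_enc = -1.41×10^-11 C/m.
Gauss's law: E·2πrL = λ_enc L/ε₀.
E = |λ_enc|/(2πε₀r) = (1.41×10^-11)/(2π·8.85×10^-12·1.76) = 0.144 N/C.

|E| = 0.144 V/m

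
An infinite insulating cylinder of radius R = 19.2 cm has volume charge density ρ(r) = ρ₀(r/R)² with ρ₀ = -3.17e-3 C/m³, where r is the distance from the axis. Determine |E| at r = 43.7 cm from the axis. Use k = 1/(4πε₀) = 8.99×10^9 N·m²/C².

Take a coaxial cylindrical Gaussian surface of radius r = 43.7 cm and length L (r > R, full charge per length enclosed).
λ_enc = 2π ∫₀^R ρ₀(r'/R)^2 r' dr' = 2πρ₀R²/4 = -1.836e-4 C/m.
Applying ∮E·dA = Q_enc/ε₀ with the end caps contributing no flux:
E = 2k|λ_enc|/r = 2(8.99×10^9)(1.836×10^-4)/(0.437) = 7.55×10^6 N/C.

7.55×10^6 N/C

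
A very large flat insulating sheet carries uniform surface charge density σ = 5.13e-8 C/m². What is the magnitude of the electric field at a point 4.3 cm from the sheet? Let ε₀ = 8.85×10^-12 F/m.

E = 2.90e3 N/C

Choose a cylindrical pillbox piercing the sheet, end faces (area A) parallel to it.
Flux Φ = 2EA and Q_enc = σA, so 2EA = σA/ε₀ ⇒ E = |σ|/(2ε₀), independent of distance.
E = |σ|/(2ε₀) = (5.13e-8)/(2·8.85×10^-12) = 2.90×10^3 N/C.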